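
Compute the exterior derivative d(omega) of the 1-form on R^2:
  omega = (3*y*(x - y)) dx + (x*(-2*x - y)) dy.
d(omega) = (-7*x + 5*y) dx ∧ dy

For a 1-form omega = sum_i f_i dx_i, the exterior derivative is
  d(omega) = sum_{i < j} (∂f_j/∂x_i - ∂f_i/∂x_j) dx_i ∧ dx_j.
  coefficient of dx ∧ dy: ∂f_2/∂x - ∂f_1/∂y = ∂(x*(-2*x - y))/∂x - ∂(3*y*(x - y))/∂y = -7*x + 5*y
Assembling: d(omega) = (-7*x + 5*y) dx ∧ dy.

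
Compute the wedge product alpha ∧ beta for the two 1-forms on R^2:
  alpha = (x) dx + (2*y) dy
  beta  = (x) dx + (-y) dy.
alpha ∧ beta = (-3*x*y) dx ∧ dy

Distribute the wedge, using dx_i ∧ dx_j = -dx_j ∧ dx_i and dx_i ∧ dx_i = 0. For each pair (i, j) with i < j, the coefficient of dx_i ∧ dx_j in alpha ∧ beta is (alpha_i * beta_j - alpha_j * beta_i). Collecting: alpha ∧ beta = (-3*x*y) dx ∧ dy.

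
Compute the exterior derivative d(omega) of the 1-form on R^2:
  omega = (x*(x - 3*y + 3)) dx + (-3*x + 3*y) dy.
d(omega) = (3*x - 3) dx ∧ dy

For a 1-form omega = sum_i f_i dx_i, the exterior derivative is
  d(omega) = sum_{i < j} (∂f_j/∂x_i - ∂f_i/∂x_j) dx_i ∧ dx_j.
  coefficient of dx ∧ dy: ∂f_2/∂x - ∂f_1/∂y = ∂(-3*x + 3*y)/∂x - ∂(x*(x - 3*y + 3))/∂y = 3*x - 3
Assembling: d(omega) = (3*x - 3) dx ∧ dy.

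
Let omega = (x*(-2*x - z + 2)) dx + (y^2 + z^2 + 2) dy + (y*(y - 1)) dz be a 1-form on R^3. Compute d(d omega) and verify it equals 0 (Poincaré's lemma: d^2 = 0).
d(d omega) = 0

Step 1: d omega = sum_{i<j} (∂f_j/∂x_i - ∂f_i/∂x_j) dx_i ∧ dx_j:
  coeff of dx ∧ dy: 0
  coeff of dx ∧ dz: x
  coeff of dy ∧ dz: 2*y - 2*z - 1
Step 2: Apply d again to each 2-form coefficient. The only possible 3-form in R^3 is dx ∧ dy ∧ dz, with coefficient
  ∂(coeff of dy∧dz)/∂x - ∂(coeff of dx∧dz)/∂y + ∂(coeff of dx∧dy)/∂z
  = ∂/∂x (2*y - 2*z - 1) - ∂/∂y (x) + ∂/∂z (0).
Each of these terms simplifies to sums of mixed partials that cancel in pairs. The result is 0 (by equality of mixed partials for smooth functions — Schwarz / Clairaut).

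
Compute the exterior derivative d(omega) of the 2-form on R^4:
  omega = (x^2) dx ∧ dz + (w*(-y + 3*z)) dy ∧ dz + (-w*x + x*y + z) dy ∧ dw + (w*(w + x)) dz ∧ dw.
d(omega) = (-y + 3*z - 1) dy ∧ dz ∧ dw + (-w + y) dx ∧ dy ∧ dw + (w) dx ∧ dz ∧ dw

For a 2-form omega = sum_{i<j} g_{ij} dx_i ∧ dx_j, the exterior derivative is
  d(omega) = sum_{i<j} d(g_{ij}) ∧ dx_i ∧ dx_j = sum_{i<j, k} (∂g_{ij}/∂x_k) dx_k ∧ dx_i ∧ dx_j.
Expand each term, using dx_k ∧ dx_i ∧ dx_j = sgn(permutation) dx_{(a)} ∧ dx_{(b)} ∧ dx_{(c)} with (a < b < c) sorted:
  d(w*(-y + 3*z)) includes (∂/∂w)(w*(-y + 3*z)) dw = (-y + 3*z) dw, which multiplied by dy ∧ dz gives (-y + 3*z) dy ∧ dz ∧ dw
  d(-w*x + x*y + z) includes (∂/∂x)(-w*x + x*y + z) dx = (-w + y) dx, which multiplied by dy ∧ dw gives (-w + y) dx ∧ dy ∧ dw
  d(-w*x + x*y + z) includes (∂/∂z)(-w*x + x*y + z) dz = (1) dz, which multiplied by dy ∧ dw gives (-1) dy ∧ dz ∧ dw
  d(w*(w + x)) includes (∂/∂x)(w*(w + x)) dx = (w) dx, which multiplied by dz ∧ dw gives (w) dx ∧ dz ∧ dw
Collecting like 3-forms: d(omega) = (-y + 3*z - 1) dy ∧ dz ∧ dw + (-w + y) dx ∧ dy ∧ dw + (w) dx ∧ dz ∧ dw.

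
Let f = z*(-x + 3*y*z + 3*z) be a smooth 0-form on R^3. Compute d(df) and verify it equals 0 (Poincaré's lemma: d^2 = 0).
d(df) = 0

Step 1: df = sum_i (∂f/∂x_i) dx_i = (-z) dx + (3*z^2) dy + (-x + 6*y*z + 6*z) dz.
Step 2: Apply d again. Using the 1-form formula, the coefficient of dx ∧ dy in d(df) is ∂^2 f/∂x ∂y - ∂^2 f/∂y ∂x = (0) - (0) = 0 (equality of mixed partials for smooth f).
Similarly for dx ∧ dz and dy ∧ dz — all coefficients vanish. So d(df) = 0.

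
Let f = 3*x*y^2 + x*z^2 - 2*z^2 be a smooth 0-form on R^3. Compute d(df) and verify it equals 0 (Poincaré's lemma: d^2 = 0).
d(df) = 0

Step 1: df = sum_i (∂f/∂x_i) dx_i = (3*y^2 + z^2) dx + (6*x*y) dy + (2*z*(x - 2)) dz.
Step 2: Apply d again. Using the 1-form formula, the coefficient of dx ∧ dy in d(df) is ∂^2 f/∂x ∂y - ∂^2 f/∂y ∂x = (6*y) - (6*y) = 0 (equality of mixed partials for smooth f).
Similarly for dx ∧ dz and dy ∧ dz — all coefficients vanish. So d(df) = 0.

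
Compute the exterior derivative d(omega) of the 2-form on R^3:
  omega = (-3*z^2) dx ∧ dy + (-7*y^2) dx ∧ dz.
d(omega) = (14*y - 6*z) dx ∧ dy ∧ dz

For a 2-form omega = sum_{i<j} g_{ij} dx_i ∧ dx_j, the exterior derivative is
  d(omega) = sum_{i<j} d(g_{ij}) ∧ dx_i ∧ dx_j = sum_{i<j, k} (∂g_{ij}/∂x_k) dx_k ∧ dx_i ∧ dx_j.
Expand each term, using dx_k ∧ dx_i ∧ dx_j = sgn(permutation) dx_{(a)} ∧ dx_{(b)} ∧ dx_{(c)} with (a < b < c) sorted:
  d(-3*z^2) includes (∂/∂z)(-3*z^2) dz = (-6*z) dz, which multiplied by dx ∧ dy gives (-6*z) dx ∧ dy ∧ dz
  d(-7*y^2) includes (∂/∂y)(-7*y^2) dy = (-14*y) dy, which multiplied by dx ∧ dz gives (14*y) dx ∧ dy ∧ dz
Collecting like 3-forms: d(omega) = (14*y - 6*z) dx ∧ dy ∧ dz.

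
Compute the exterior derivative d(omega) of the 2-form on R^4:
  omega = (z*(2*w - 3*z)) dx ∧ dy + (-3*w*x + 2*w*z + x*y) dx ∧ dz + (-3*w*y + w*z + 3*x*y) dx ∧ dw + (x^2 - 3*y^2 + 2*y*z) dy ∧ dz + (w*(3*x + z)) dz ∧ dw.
d(omega) = (2*w + x - 6*z) dx ∧ dy ∧ dz + (3*w - 3*x + 2*z) dx ∧ dy ∧ dw + (2*w - 3*x + 2*z) dx ∧ dz ∧ dw

For a 2-form omega = sum_{i<j} g_{ij} dx_i ∧ dx_j, the exterior derivative is
  d(omega) = sum_{i<j} d(g_{ij}) ∧ dx_i ∧ dx_j = sum_{i<j, k} (∂g_{ij}/∂x_k) dx_k ∧ dx_i ∧ dx_j.
Expand each term, using dx_k ∧ dx_i ∧ dx_j = sgn(permutation) dx_{(a)} ∧ dx_{(b)} ∧ dx_{(c)} with (a < b < c) sorted:
  d(z*(2*w - 3*z)) includes (∂/∂z)(z*(2*w - 3*z)) dz = (2*w - 6*z) dz, which multiplied by dx ∧ dy gives (2*w - 6*z) dx ∧ dy ∧ dz
  d(z*(2*w - 3*z)) includes (∂/∂w)(z*(2*w - 3*z)) dw = (2*z) dw, which multiplied by dx ∧ dy gives (2*z) dx ∧ dy ∧ dw
  d(-3*w*x + 2*w*z + x*y) includes (∂/∂y)(-3*w*x + 2*w*z + x*y) dy = (x) dy, which multiplied by dx ∧ dz gives (-x) dx ∧ dy ∧ dz
  d(-3*w*x + 2*w*z + x*y) includes (∂/∂w)(-3*w*x + 2*w*z + x*y) dw = (-3*x + 2*z) dw, which multiplied by dx ∧ dz gives (-3*x + 2*z) dx ∧ dz ∧ dw
  d(-3*w*y + w*z + 3*x*y) includes (∂/∂y)(-3*w*y + w*z + 3*x*y) dy = (-3*w + 3*x) dy, which multiplied by dx ∧ dw gives (3*w - 3*x) dx ∧ dy ∧ dw
  d(-3*w*y + w*z + 3*x*y) includes (∂/∂z)(-3*w*y + w*z + 3*x*y) dz = (w) dz, which multiplied by dx ∧ dw gives (-w) dx ∧ dz ∧ dw
  d(x^2 - 3*y^2 + 2*y*z) includes (∂/∂x)(x^2 - 3*y^2 + 2*y*z) dx = (2*x) dx, which multiplied by dy ∧ dz gives (2*x) dx ∧ dy ∧ dz
  d(w*(3*x + z)) includes (∂/∂x)(w*(3*x + z)) dx = (3*w) dx, which multiplied by dz ∧ dw gives (3*w) dx ∧ dz ∧ dw
Collecting like 3-forms: d(omega) = (2*w + x - 6*z) dx ∧ dy ∧ dz + (3*w - 3*x + 2*z) dx ∧ dy ∧ dw + (2*w - 3*x + 2*z) dx ∧ dz ∧ dw.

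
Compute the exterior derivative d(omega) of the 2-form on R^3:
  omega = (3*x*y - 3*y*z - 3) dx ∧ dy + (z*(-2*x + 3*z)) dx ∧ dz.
d(omega) = (-3*y) dx ∧ dy ∧ dz

For a 2-form omega = sum_{i<j} g_{ij} dx_i ∧ dx_j, the exterior derivative is
  d(omega) = sum_{i<j} d(g_{ij}) ∧ dx_i ∧ dx_j = sum_{i<j, k} (∂g_{ij}/∂x_k) dx_k ∧ dx_i ∧ dx_j.
Expand each term, using dx_k ∧ dx_i ∧ dx_j = sgn(permutation) dx_{(a)} ∧ dx_{(b)} ∧ dx_{(c)} with (a < b < c) sorted:
  d(3*x*y - 3*y*z - 3) includes (∂/∂z)(3*x*y - 3*y*z - 3) dz = (-3*y) dz, which multiplied by dx ∧ dy gives (-3*y) dx ∧ dy ∧ dz
Collecting like 3-forms: d(omega) = (-3*y) dx ∧ dy ∧ dz.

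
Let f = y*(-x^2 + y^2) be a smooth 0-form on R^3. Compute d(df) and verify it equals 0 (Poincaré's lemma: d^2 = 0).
d(df) = 0

Step 1: df = sum_i (∂f/∂x_i) dx_i = (-2*x*y) dx + (-x^2 + 3*y^2) dy + (0) dz.
Step 2: Apply d again. Using the 1-form formula, the coefficient of dx ∧ dy in d(df) is ∂^2 f/∂x ∂y - ∂^2 f/∂y ∂x = (-2*x) - (-2*x) = 0 (equality of mixed partials for smooth f).
Similarly for dx ∧ dz and dy ∧ dz — all coefficients vanish. So d(df) = 0.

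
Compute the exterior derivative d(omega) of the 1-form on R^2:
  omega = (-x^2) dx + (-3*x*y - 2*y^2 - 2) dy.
d(omega) = (-3*y) dx ∧ dy

For a 1-form omega = sum_i f_i dx_i, the exterior derivative is
  d(omega) = sum_{i < j} (∂f_j/∂x_i - ∂f_i/∂x_j) dx_i ∧ dx_j.
  coefficient of dx ∧ dy: ∂f_2/∂x - ∂f_1/∂y = ∂(-3*x*y - 2*y^2 - 2)/∂x - ∂(-x^2)/∂y = -3*y
Assembling: d(omega) = (-3*y) dx ∧ dy.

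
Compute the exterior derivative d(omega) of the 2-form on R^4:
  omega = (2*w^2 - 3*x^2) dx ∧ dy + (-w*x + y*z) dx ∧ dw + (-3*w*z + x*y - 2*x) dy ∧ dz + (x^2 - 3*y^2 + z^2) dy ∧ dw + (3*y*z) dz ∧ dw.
d(omega) = (4*w + 2*x - z) dx ∧ dy ∧ dw + (-y) dx ∧ dz ∧ dw + (y - 2) dx ∧ dy ∧ dz + (-2*z) dy ∧ dz ∧ dw

For a 2-form omega = sum_{i<j} g_{ij} dx_i ∧ dx_j, the exterior derivative is
  d(omega) = sum_{i<j} d(g_{ij}) ∧ dx_i ∧ dx_j = sum_{i<j, k} (∂g_{ij}/∂x_k) dx_k ∧ dx_i ∧ dx_j.
Expand each term, using dx_k ∧ dx_i ∧ dx_j = sgn(permutation) dx_{(a)} ∧ dx_{(b)} ∧ dx_{(c)} with (a < b < c) sorted:
  d(2*w^2 - 3*x^2) includes (∂/∂w)(2*w^2 - 3*x^2) dw = (4*w) dw, which multiplied by dx ∧ dy gives (4*w) dx ∧ dy ∧ dw
  d(-w*x + y*z) includes (∂/∂y)(-w*x + y*z) dy = (z) dy, which multiplied by dx ∧ dw gives (-z) dx ∧ dy ∧ dw
  d(-w*x + y*z) includes (∂/∂z)(-w*x + y*z) dz = (y) dz, which multiplied by dx ∧ dw gives (-y) dx ∧ dz ∧ dw
  d(-3*w*z + x*y - 2*x) includes (∂/∂x)(-3*w*z + x*y - 2*x) dx = (y - 2) dx, which multiplied by dy ∧ dz gives (y - 2) dx ∧ dy ∧ dz
  d(-3*w*z + x*y - 2*x) includes (∂/∂w)(-3*w*z + x*y - 2*x) dw = (-3*z) dw, which multiplied by dy ∧ dz gives (-3*z) dy ∧ dz ∧ dw
  d(x^2 - 3*y^2 + z^2) includes (∂/∂x)(x^2 - 3*y^2 + z^2) dx = (2*x) dx, which multiplied by dy ∧ dw gives (2*x) dx ∧ dy ∧ dw
  d(x^2 - 3*y^2 + z^2) includes (∂/∂z)(x^2 - 3*y^2 + z^2) dz = (2*z) dz, which multiplied by dy ∧ dw gives (-2*z) dy ∧ dz ∧ dw
  d(3*y*z) includes (∂/∂y)(3*y*z) dy = (3*z) dy, which multiplied by dz ∧ dw gives (3*z) dy ∧ dz ∧ dw
Collecting like 3-forms: d(omega) = (4*w + 2*x - z) dx ∧ dy ∧ dw + (-y) dx ∧ dz ∧ dw + (y - 2) dx ∧ dy ∧ dz + (-2*z) dy ∧ dz ∧ dw.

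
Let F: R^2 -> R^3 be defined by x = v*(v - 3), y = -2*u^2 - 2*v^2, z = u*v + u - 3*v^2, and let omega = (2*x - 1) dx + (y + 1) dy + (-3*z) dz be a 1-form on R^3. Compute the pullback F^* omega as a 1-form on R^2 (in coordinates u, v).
F^* omega = (8*u^3 + 5*u*v^2 - 6*u*v - 7*u + 9*v^3 + 9*v^2) du + (5*u^2*v - 3*u^2 + 27*u*v^2 + 18*u*v - 42*v^3 - 18*v^2 + 12*v + 3) dv

Using F^*(f dg) = (f ∘ F) d(g ∘ F), substitute each coordinate x_i by F_i(u, v) in f_i, and replace dx_i by d F_i = (∂F_i/∂u) du + (∂F_i/∂v) dv.
  For the x component: f_1(F) = 2*v^2 - 6*v - 1; d F_1 = (0) du + (2*v - 3) dv
  For the y component: f_2(F) = -2*u^2 - 2*v^2 + 1; d F_2 = (-4*u) du + (-4*v) dv
  For the z component: f_3(F) = -3*u*v - 3*u + 9*v^2; d F_3 = (v + 1) du + (u - 6*v) dv
Combining and collecting du, dv coefficients:
  coeff of du: 8*u^3 + 5*u*v^2 - 6*u*v - 7*u + 9*v^3 + 9*v^2
  coeff of dv: 5*u^2*v - 3*u^2 + 27*u*v^2 + 18*u*v - 42*v^3 - 18*v^2 + 12*v + 3
F^* omega = (8*u^3 + 5*u*v^2 - 6*u*v - 7*u + 9*v^3 + 9*v^2) du + (5*u^2*v - 3*u^2 + 27*u*v^2 + 18*u*v - 42*v^3 - 18*v^2 + 12*v + 3) dv.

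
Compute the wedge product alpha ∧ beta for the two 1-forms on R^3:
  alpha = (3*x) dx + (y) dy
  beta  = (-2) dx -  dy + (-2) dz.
alpha ∧ beta = (-3*x + 2*y) dx ∧ dy + (-6*x) dx ∧ dz + (-2*y) dy ∧ dz

Distribute the wedge, using dx_i ∧ dx_j = -dx_j ∧ dx_i and dx_i ∧ dx_i = 0. For each pair (i, j) with i < j, the coefficient of dx_i ∧ dx_j in alpha ∧ beta is (alpha_i * beta_j - alpha_j * beta_i). Collecting: alpha ∧ beta = (-3*x + 2*y) dx ∧ dy + (-6*x) dx ∧ dz + (-2*y) dy ∧ dz.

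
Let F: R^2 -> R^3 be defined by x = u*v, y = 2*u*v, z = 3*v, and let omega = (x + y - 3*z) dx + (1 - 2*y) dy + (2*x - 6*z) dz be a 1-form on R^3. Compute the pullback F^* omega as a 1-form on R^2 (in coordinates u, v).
F^* omega = (v*(-5*u*v - 9*v + 2)) du + (-5*u^2*v - 3*u*v + 2*u - 54*v) dv

Using F^*(f dg) = (f ∘ F) d(g ∘ F), substitute each coordinate x_i by F_i(u, v) in f_i, and replace dx_i by d F_i = (∂F_i/∂u) du + (∂F_i/∂v) dv.
  For the x component: f_1(F) = 3*v*(u - 3); d F_1 = (v) du + (u) dv
  For the y component: f_2(F) = -4*u*v + 1; d F_2 = (2*v) du + (2*u) dv
  For the z component: f_3(F) = 2*v*(u - 9); d F_3 = (0) du + (3) dv
Combining and collecting du, dv coefficients:
  coeff of du: v*(-5*u*v - 9*v + 2)
  coeff of dv: -5*u^2*v - 3*u*v + 2*u - 54*v
F^* omega = (v*(-5*u*v - 9*v + 2)) du + (-5*u^2*v - 3*u*v + 2*u - 54*v) dv.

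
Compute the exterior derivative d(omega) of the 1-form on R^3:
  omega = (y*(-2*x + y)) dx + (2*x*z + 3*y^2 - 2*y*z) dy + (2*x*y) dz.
d(omega) = (2*x - 2*y + 2*z) dx ∧ dy + (2*y) dx ∧ dz + (2*y) dy ∧ dz

For a 1-form omega = sum_i f_i dx_i, the exterior derivative is
  d(omega) = sum_{i < j} (∂f_j/∂x_i - ∂f_i/∂x_j) dx_i ∧ dx_j.
  coefficient of dx ∧ dy: ∂f_2/∂x - ∂f_1/∂y = ∂(2*x*z + 3*y^2 - 2*y*z)/∂x - ∂(y*(-2*x + y))/∂y = 2*x - 2*y + 2*z
  coefficient of dx ∧ dz: ∂f_3/∂x - ∂f_1/∂z = ∂(2*x*y)/∂x - ∂(y*(-2*x + y))/∂z = 2*y
  coefficient of dy ∧ dz: ∂f_3/∂y - ∂f_2/∂z = ∂(2*x*y)/∂y - ∂(2*x*z + 3*y^2 - 2*y*z)/∂z = 2*y
Assembling: d(omega) = (2*x - 2*y + 2*z) dx ∧ dy + (2*y) dx ∧ dz + (2*y) dy ∧ dz.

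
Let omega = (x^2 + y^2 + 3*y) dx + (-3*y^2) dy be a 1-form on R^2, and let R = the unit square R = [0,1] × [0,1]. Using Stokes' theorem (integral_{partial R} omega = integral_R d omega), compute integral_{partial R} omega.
integral_(partial R) omega = -4

Stokes: integral_partial_R omega = integral_R d omega with d omega = (∂Q/∂x - ∂P/∂y) dx ∧ dy.
  ∂Q/∂x = 0
  ∂P/∂y = 2*y + 3
  integrand = ∂Q/∂x - ∂P/∂y = -2*y - 3.
Integrating over R: integral_0^1 integral_0^1 (-2*y - 3) dx dy = -4.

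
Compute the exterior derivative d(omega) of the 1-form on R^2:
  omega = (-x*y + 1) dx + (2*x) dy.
d(omega) = (x + 2) dx ∧ dy

For a 1-form omega = sum_i f_i dx_i, the exterior derivative is
  d(omega) = sum_{i < j} (∂f_j/∂x_i - ∂f_i/∂x_j) dx_i ∧ dx_j.
  coefficient of dx ∧ dy: ∂f_2/∂x - ∂f_1/∂y = ∂(2*x)/∂x - ∂(-x*y + 1)/∂y = x + 2
Assembling: d(omega) = (x + 2) dx ∧ dy.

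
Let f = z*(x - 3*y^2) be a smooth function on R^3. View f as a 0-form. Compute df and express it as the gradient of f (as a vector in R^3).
df = (z) dx + (-6*y*z) dy + (x - 3*y^2) dz; grad f = (z, -6*y*z, x - 3*y^2)

For a 0-form f, d f = (∂f/∂x) dx + (∂f/∂y) dy + (∂f/∂z) dz. The components of the vector representation are exactly the entries of grad f in Cartesian coordinates:
  ∂f/∂x = z
  ∂f/∂y = -6*y*z
  ∂f/∂z = x - 3*y^2.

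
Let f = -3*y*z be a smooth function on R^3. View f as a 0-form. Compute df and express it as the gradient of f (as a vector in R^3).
df = (0) dx + (-3*z) dy + (-3*y) dz; grad f = (0, -3*z, -3*y)

For a 0-form f, d f = (∂f/∂x) dx + (∂f/∂y) dy + (∂f/∂z) dz. The components of the vector representation are exactly the entries of grad f in Cartesian coordinates:
  ∂f/∂x = 0
  ∂f/∂y = -3*z
  ∂f/∂z = -3*y.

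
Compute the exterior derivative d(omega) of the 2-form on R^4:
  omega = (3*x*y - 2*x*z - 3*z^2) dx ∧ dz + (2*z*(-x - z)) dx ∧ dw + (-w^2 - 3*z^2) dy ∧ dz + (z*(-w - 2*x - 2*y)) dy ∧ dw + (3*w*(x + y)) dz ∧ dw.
d(omega) = (-3*x) dx ∧ dy ∧ dz + (3*w + 2*x + 4*z) dx ∧ dz ∧ dw + (2*w + 2*x + 2*y) dy ∧ dz ∧ dw + (-2*z) dx ∧ dy ∧ dw

For a 2-form omega = sum_{i<j} g_{ij} dx_i ∧ dx_j, the exterior derivative is
  d(omega) = sum_{i<j} d(g_{ij}) ∧ dx_i ∧ dx_j = sum_{i<j, k} (∂g_{ij}/∂x_k) dx_k ∧ dx_i ∧ dx_j.
Expand each term, using dx_k ∧ dx_i ∧ dx_j = sgn(permutation) dx_{(a)} ∧ dx_{(b)} ∧ dx_{(c)} with (a < b < c) sorted:
  d(3*x*y - 2*x*z - 3*z^2) includes (∂/∂y)(3*x*y - 2*x*z - 3*z^2) dy = (3*x) dy, which multiplied by dx ∧ dz gives (-3*x) dx ∧ dy ∧ dz
  d(2*z*(-x - z)) includes (∂/∂z)(2*z*(-x - z)) dz = (-2*x - 4*z) dz, which multiplied by dx ∧ dw gives (2*x + 4*z) dx ∧ dz ∧ dw
  d(-w^2 - 3*z^2) includes (∂/∂w)(-w^2 - 3*z^2) dw = (-2*w) dw, which multiplied by dy ∧ dz gives (-2*w) dy ∧ dz ∧ dw
  d(z*(-w - 2*x - 2*y)) includes (∂/∂x)(z*(-w - 2*x - 2*y)) dx = (-2*z) dx, which multiplied by dy ∧ dw gives (-2*z) dx ∧ dy ∧ dw
  d(z*(-w - 2*x - 2*y)) includes (∂/∂z)(z*(-w - 2*x - 2*y)) dz = (-w - 2*x - 2*y) dz, which multiplied by dy ∧ dw gives (w + 2*x + 2*y) dy ∧ dz ∧ dw
  d(3*w*(x + y)) includes (∂/∂x)(3*w*(x + y)) dx = (3*w) dx, which multiplied by dz ∧ dw gives (3*w) dx ∧ dz ∧ dw
  d(3*w*(x + y)) includes (∂/∂y)(3*w*(x + y)) dy = (3*w) dy, which multiplied by dz ∧ dw gives (3*w) dy ∧ dz ∧ dw
Collecting like 3-forms: d(omega) = (-3*x) dx ∧ dy ∧ dz + (3*w + 2*x + 4*z) dx ∧ dz ∧ dw + (2*w + 2*x + 2*y) dy ∧ dz ∧ dw + (-2*z) dx ∧ dy ∧ dw.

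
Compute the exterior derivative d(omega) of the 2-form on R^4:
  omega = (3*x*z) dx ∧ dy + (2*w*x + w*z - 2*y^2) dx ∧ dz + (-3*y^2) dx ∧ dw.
d(omega) = (3*x + 4*y) dx ∧ dy ∧ dz + (2*x + z) dx ∧ dz ∧ dw + (6*y) dx ∧ dy ∧ dw

For a 2-form omega = sum_{i<j} g_{ij} dx_i ∧ dx_j, the exterior derivative is
  d(omega) = sum_{i<j} d(g_{ij}) ∧ dx_i ∧ dx_j = sum_{i<j, k} (∂g_{ij}/∂x_k) dx_k ∧ dx_i ∧ dx_j.
Expand each term, using dx_k ∧ dx_i ∧ dx_j = sgn(permutation) dx_{(a)} ∧ dx_{(b)} ∧ dx_{(c)} with (a < b < c) sorted:
  d(3*x*z) includes (∂/∂z)(3*x*z) dz = (3*x) dz, which multiplied by dx ∧ dy gives (3*x) dx ∧ dy ∧ dz
  d(2*w*x + w*z - 2*y^2) includes (∂/∂y)(2*w*x + w*z - 2*y^2) dy = (-4*y) dy, which multiplied by dx ∧ dz gives (4*y) dx ∧ dy ∧ dz
  d(2*w*x + w*z - 2*y^2) includes (∂/∂w)(2*w*x + w*z - 2*y^2) dw = (2*x + z) dw, which multiplied by dx ∧ dz gives (2*x + z) dx ∧ dz ∧ dw
  d(-3*y^2) includes (∂/∂y)(-3*y^2) dy = (-6*y) dy, which multiplied by dx ∧ dw gives (6*y) dx ∧ dy ∧ dw
Collecting like 3-forms: d(omega) = (3*x + 4*y) dx ∧ dy ∧ dz + (2*x + z) dx ∧ dz ∧ dw + (6*y) dx ∧ dy ∧ dw.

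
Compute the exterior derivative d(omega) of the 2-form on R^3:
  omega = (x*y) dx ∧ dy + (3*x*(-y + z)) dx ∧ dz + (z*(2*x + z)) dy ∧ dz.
d(omega) = (3*x + 2*z) dx ∧ dy ∧ dz

For a 2-form omega = sum_{i<j} g_{ij} dx_i ∧ dx_j, the exterior derivative is
  d(omega) = sum_{i<j} d(g_{ij}) ∧ dx_i ∧ dx_j = sum_{i<j, k} (∂g_{ij}/∂x_k) dx_k ∧ dx_i ∧ dx_j.
Expand each term, using dx_k ∧ dx_i ∧ dx_j = sgn(permutation) dx_{(a)} ∧ dx_{(b)} ∧ dx_{(c)} with (a < b < c) sorted:
  d(3*x*(-y + z)) includes (∂/∂y)(3*x*(-y + z)) dy = (-3*x) dy, which multiplied by dx ∧ dz gives (3*x) dx ∧ dy ∧ dz
  d(z*(2*x + z)) includes (∂/∂x)(z*(2*x + z)) dx = (2*z) dx, which multiplied by dy ∧ dz gives (2*z) dx ∧ dy ∧ dz
Collecting like 3-forms: d(omega) = (3*x + 2*z) dx ∧ dy ∧ dz.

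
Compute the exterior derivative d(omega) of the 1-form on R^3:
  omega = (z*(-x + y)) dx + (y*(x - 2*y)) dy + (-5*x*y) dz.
d(omega) = (y - z) dx ∧ dy + (x - 6*y) dx ∧ dz + (-5*x) dy ∧ dz

For a 1-form omega = sum_i f_i dx_i, the exterior derivative is
  d(omega) = sum_{i < j} (∂f_j/∂x_i - ∂f_i/∂x_j) dx_i ∧ dx_j.
  coefficient of dx ∧ dy: ∂f_2/∂x - ∂f_1/∂y = ∂(y*(x - 2*y))/∂x - ∂(z*(-x + y))/∂y = y - z
  coefficient of dx ∧ dz: ∂f_3/∂x - ∂f_1/∂z = ∂(-5*x*y)/∂x - ∂(z*(-x + y))/∂z = x - 6*y
  coefficient of dy ∧ dz: ∂f_3/∂y - ∂f_2/∂z = ∂(-5*x*y)/∂y - ∂(y*(x - 2*y))/∂z = -5*x
Assembling: d(omega) = (y - z) dx ∧ dy + (x - 6*y) dx ∧ dz + (-5*x) dy ∧ dz.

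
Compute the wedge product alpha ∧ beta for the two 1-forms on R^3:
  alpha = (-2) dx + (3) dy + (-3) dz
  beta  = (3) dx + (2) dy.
alpha ∧ beta = (-13) dx ∧ dy + (9) dx ∧ dz + (6) dy ∧ dz

Distribute the wedge, using dx_i ∧ dx_j = -dx_j ∧ dx_i and dx_i ∧ dx_i = 0. For each pair (i, j) with i < j, the coefficient of dx_i ∧ dx_j in alpha ∧ beta is (alpha_i * beta_j - alpha_j * beta_i). Collecting: alpha ∧ beta = (-13) dx ∧ dy + (9) dx ∧ dz + (6) dy ∧ dz.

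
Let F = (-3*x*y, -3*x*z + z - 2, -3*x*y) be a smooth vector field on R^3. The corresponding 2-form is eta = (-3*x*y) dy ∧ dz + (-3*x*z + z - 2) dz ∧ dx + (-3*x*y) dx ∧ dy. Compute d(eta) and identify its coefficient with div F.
d(eta) = (-3*y) dx ∧ dy ∧ dz; div F = -3*y

For a 2-form in R^3 of the form above, applying d gives a 3-form with coefficient ∂P/∂x + ∂Q/∂y + ∂R/∂z:
  ∂P/∂x = -3*y
  ∂Q/∂y = 0
  ∂R/∂z = 0
Sum = -3*y, which is exactly div F.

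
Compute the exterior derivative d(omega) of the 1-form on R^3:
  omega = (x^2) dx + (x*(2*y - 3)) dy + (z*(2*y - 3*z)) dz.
d(omega) = (2*y - 3) dx ∧ dy + (2*z) dy ∧ dz

For a 1-form omega = sum_i f_i dx_i, the exterior derivative is
  d(omega) = sum_{i < j} (∂f_j/∂x_i - ∂f_i/∂x_j) dx_i ∧ dx_j.
  coefficient of dx ∧ dy: ∂f_2/∂x - ∂f_1/∂y = ∂(x*(2*y - 3))/∂x - ∂(x^2)/∂y = 2*y - 3
  coefficient of dy ∧ dz: ∂f_3/∂y - ∂f_2/∂z = ∂(z*(2*y - 3*z))/∂y - ∂(x*(2*y - 3))/∂z = 2*z
Assembling: d(omega) = (2*y - 3) dx ∧ dy + (2*z) dy ∧ dz.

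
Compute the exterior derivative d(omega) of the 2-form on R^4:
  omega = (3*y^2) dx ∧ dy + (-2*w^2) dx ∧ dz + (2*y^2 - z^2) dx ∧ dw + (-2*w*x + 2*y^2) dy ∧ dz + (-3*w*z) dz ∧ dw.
d(omega) = (-4*w + 2*z) dx ∧ dz ∧ dw + (-4*y) dx ∧ dy ∧ dw + (-2*w) dx ∧ dy ∧ dz + (-2*x) dy ∧ dz ∧ dw

For a 2-form omega = sum_{i<j} g_{ij} dx_i ∧ dx_j, the exterior derivative is
  d(omega) = sum_{i<j} d(g_{ij}) ∧ dx_i ∧ dx_j = sum_{i<j, k} (∂g_{ij}/∂x_k) dx_k ∧ dx_i ∧ dx_j.
Expand each term, using dx_k ∧ dx_i ∧ dx_j = sgn(permutation) dx_{(a)} ∧ dx_{(b)} ∧ dx_{(c)} with (a < b < c) sorted:
  d(-2*w^2) includes (∂/∂w)(-2*w^2) dw = (-4*w) dw, which multiplied by dx ∧ dz gives (-4*w) dx ∧ dz ∧ dw
  d(2*y^2 - z^2) includes (∂/∂y)(2*y^2 - z^2) dy = (4*y) dy, which multiplied by dx ∧ dw gives (-4*y) dx ∧ dy ∧ dw
  d(2*y^2 - z^2) includes (∂/∂z)(2*y^2 - z^2) dz = (-2*z) dz, which multiplied by dx ∧ dw gives (2*z) dx ∧ dz ∧ dw
  d(-2*w*x + 2*y^2) includes (∂/∂x)(-2*w*x + 2*y^2) dx = (-2*w) dx, which multiplied by dy ∧ dz gives (-2*w) dx ∧ dy ∧ dz
  d(-2*w*x + 2*y^2) includes (∂/∂w)(-2*w*x + 2*y^2) dw = (-2*x) dw, which multiplied by dy ∧ dz gives (-2*x) dy ∧ dz ∧ dw
Collecting like 3-forms: d(omega) = (-4*w + 2*z) dx ∧ dz ∧ dw + (-4*y) dx ∧ dy ∧ dw + (-2*w) dx ∧ dy ∧ dz + (-2*x) dy ∧ dz ∧ dw.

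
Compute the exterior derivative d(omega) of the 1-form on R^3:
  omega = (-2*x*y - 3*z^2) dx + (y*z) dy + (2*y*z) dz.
d(omega) = (2*x) dx ∧ dy + (6*z) dx ∧ dz + (-y + 2*z) dy ∧ dz

For a 1-form omega = sum_i f_i dx_i, the exterior derivative is
  d(omega) = sum_{i < j} (∂f_j/∂x_i - ∂f_i/∂x_j) dx_i ∧ dx_j.
  coefficient of dx ∧ dy: ∂f_2/∂x - ∂f_1/∂y = ∂(y*z)/∂x - ∂(-2*x*y - 3*z^2)/∂y = 2*x
  coefficient of dx ∧ dz: ∂f_3/∂x - ∂f_1/∂z = ∂(2*y*z)/∂x - ∂(-2*x*y - 3*z^2)/∂z = 6*z
  coefficient of dy ∧ dz: ∂f_3/∂y - ∂f_2/∂z = ∂(2*y*z)/∂y - ∂(y*z)/∂z = -y + 2*z
Assembling: d(omega) = (2*x) dx ∧ dy + (6*z) dx ∧ dz + (-y + 2*z) dy ∧ dz.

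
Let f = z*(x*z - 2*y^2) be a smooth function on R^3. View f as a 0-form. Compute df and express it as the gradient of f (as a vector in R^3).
df = (z^2) dx + (-4*y*z) dy + (2*x*z - 2*y^2) dz; grad f = (z^2, -4*y*z, 2*x*z - 2*y^2)

For a 0-form f, d f = (∂f/∂x) dx + (∂f/∂y) dy + (∂f/∂z) dz. The components of the vector representation are exactly the entries of grad f in Cartesian coordinates:
  ∂f/∂x = z^2
  ∂f/∂y = -4*y*z
  ∂f/∂z = 2*x*z - 2*y^2.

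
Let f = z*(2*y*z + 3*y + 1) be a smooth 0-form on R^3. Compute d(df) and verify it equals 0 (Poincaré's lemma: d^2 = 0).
d(df) = 0

Step 1: df = sum_i (∂f/∂x_i) dx_i = (0) dx + (z*(2*z + 3)) dy + (4*y*z + 3*y + 1) dz.
Step 2: Apply d again. Using the 1-form formula, the coefficient of dx ∧ dy in d(df) is ∂^2 f/∂x ∂y - ∂^2 f/∂y ∂x = (0) - (0) = 0 (equality of mixed partials for smooth f).
Similarly for dx ∧ dz and dy ∧ dz — all coefficients vanish. So d(df) = 0.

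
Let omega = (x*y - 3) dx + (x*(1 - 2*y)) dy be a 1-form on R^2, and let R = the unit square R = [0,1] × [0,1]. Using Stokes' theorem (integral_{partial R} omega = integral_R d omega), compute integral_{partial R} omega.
integral_(partial R) omega = -1/2

Stokes: integral_partial_R omega = integral_R d omega with d omega = (∂Q/∂x - ∂P/∂y) dx ∧ dy.
  ∂Q/∂x = 1 - 2*y
  ∂P/∂y = x
  integrand = ∂Q/∂x - ∂P/∂y = -x - 2*y + 1.
Integrating over R: integral_0^1 integral_0^1 (-x - 2*y + 1) dx dy = -1/2.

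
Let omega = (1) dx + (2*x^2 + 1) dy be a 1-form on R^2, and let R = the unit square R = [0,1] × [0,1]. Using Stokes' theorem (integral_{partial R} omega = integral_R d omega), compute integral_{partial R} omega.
integral_(partial R) omega = 2

Stokes: integral_partial_R omega = integral_R d omega with d omega = (∂Q/∂x - ∂P/∂y) dx ∧ dy.
  ∂Q/∂x = 4*x
  ∂P/∂y = 0
  integrand = ∂Q/∂x - ∂P/∂y = 4*x.
Integrating over R: integral_0^1 integral_0^1 (4*x) dx dy = 2.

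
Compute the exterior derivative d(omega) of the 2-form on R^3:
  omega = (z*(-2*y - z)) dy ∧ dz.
d(omega) = 0

For a 2-form omega = sum_{i<j} g_{ij} dx_i ∧ dx_j, the exterior derivative is
  d(omega) = sum_{i<j} d(g_{ij}) ∧ dx_i ∧ dx_j = sum_{i<j, k} (∂g_{ij}/∂x_k) dx_k ∧ dx_i ∧ dx_j.
Expand each term, using dx_k ∧ dx_i ∧ dx_j = sgn(permutation) dx_{(a)} ∧ dx_{(b)} ∧ dx_{(c)} with (a < b < c) sorted:

Collecting like 3-forms: d(omega) = 0.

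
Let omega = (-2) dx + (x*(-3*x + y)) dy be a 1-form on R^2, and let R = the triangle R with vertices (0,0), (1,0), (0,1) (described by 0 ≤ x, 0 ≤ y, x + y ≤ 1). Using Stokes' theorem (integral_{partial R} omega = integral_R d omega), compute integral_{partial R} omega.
integral_(partial R) omega = -5/6

Stokes: integral_partial_R omega = integral_R d omega with d omega = (∂Q/∂x - ∂P/∂y) dx ∧ dy.
  ∂Q/∂x = -6*x + y
  ∂P/∂y = 0
  integrand = ∂Q/∂x - ∂P/∂y = -6*x + y.
Integrating over R: integral_0^1 integral_0^{1-x} (-6*x + y) dy dx = -5/6.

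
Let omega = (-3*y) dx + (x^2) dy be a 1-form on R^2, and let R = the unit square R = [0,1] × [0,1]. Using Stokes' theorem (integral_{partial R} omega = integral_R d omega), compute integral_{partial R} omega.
integral_(partial R) omega = 4

Stokes: integral_partial_R omega = integral_R d omega with d omega = (∂Q/∂x - ∂P/∂y) dx ∧ dy.
  ∂Q/∂x = 2*x
  ∂P/∂y = -3
  integrand = ∂Q/∂x - ∂P/∂y = 2*x + 3.
Integrating over R: integral_0^1 integral_0^1 (2*x + 3) dx dy = 4.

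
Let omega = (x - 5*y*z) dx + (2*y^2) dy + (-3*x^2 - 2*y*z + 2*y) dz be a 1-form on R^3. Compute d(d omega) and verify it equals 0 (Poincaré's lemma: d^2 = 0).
d(d omega) = 0

Step 1: d omega = sum_{i<j} (∂f_j/∂x_i - ∂f_i/∂x_j) dx_i ∧ dx_j:
  coeff of dx ∧ dy: 5*z
  coeff of dx ∧ dz: -6*x + 5*y
  coeff of dy ∧ dz: 2 - 2*z
Step 2: Apply d again to each 2-form coefficient. The only possible 3-form in R^3 is dx ∧ dy ∧ dz, with coefficient
  ∂(coeff of dy∧dz)/∂x - ∂(coeff of dx∧dz)/∂y + ∂(coeff of dx∧dy)/∂z
  = ∂/∂x (2 - 2*z) - ∂/∂y (-6*x + 5*y) + ∂/∂z (5*z).
Each of these terms simplifies to sums of mixed partials that cancel in pairs. The result is 0 (by equality of mixed partials for smooth functions — Schwarz / Clairaut).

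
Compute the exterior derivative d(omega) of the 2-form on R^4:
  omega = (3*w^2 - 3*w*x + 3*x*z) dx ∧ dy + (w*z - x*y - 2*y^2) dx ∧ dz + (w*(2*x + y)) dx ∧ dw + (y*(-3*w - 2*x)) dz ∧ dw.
d(omega) = (4*x + 4*y) dx ∧ dy ∧ dz + (5*w - 3*x) dx ∧ dy ∧ dw + (-2*y + z) dx ∧ dz ∧ dw + (-3*w - 2*x) dy ∧ dz ∧ dw

For a 2-form omega = sum_{i<j} g_{ij} dx_i ∧ dx_j, the exterior derivative is
  d(omega) = sum_{i<j} d(g_{ij}) ∧ dx_i ∧ dx_j = sum_{i<j, k} (∂g_{ij}/∂x_k) dx_k ∧ dx_i ∧ dx_j.
Expand each term, using dx_k ∧ dx_i ∧ dx_j = sgn(permutation) dx_{(a)} ∧ dx_{(b)} ∧ dx_{(c)} with (a < b < c) sorted:
  d(3*w^2 - 3*w*x + 3*x*z) includes (∂/∂z)(3*w^2 - 3*w*x + 3*x*z) dz = (3*x) dz, which multiplied by dx ∧ dy gives (3*x) dx ∧ dy ∧ dz
  d(3*w^2 - 3*w*x + 3*x*z) includes (∂/∂w)(3*w^2 - 3*w*x + 3*x*z) dw = (6*w - 3*x) dw, which multiplied by dx ∧ dy gives (6*w - 3*x) dx ∧ dy ∧ dw
  d(w*z - x*y - 2*y^2) includes (∂/∂y)(w*z - x*y - 2*y^2) dy = (-x - 4*y) dy, which multiplied by dx ∧ dz gives (x + 4*y) dx ∧ dy ∧ dz
  d(w*z - x*y - 2*y^2) includes (∂/∂w)(w*z - x*y - 2*y^2) dw = (z) dw, which multiplied by dx ∧ dz gives (z) dx ∧ dz ∧ dw
  d(w*(2*x + y)) includes (∂/∂y)(w*(2*x + y)) dy = (w) dy, which multiplied by dx ∧ dw gives (-w) dx ∧ dy ∧ dw
  d(y*(-3*w - 2*x)) includes (∂/∂x)(y*(-3*w - 2*x)) dx = (-2*y) dx, which multiplied by dz ∧ dw gives (-2*y) dx ∧ dz ∧ dw
  d(y*(-3*w - 2*x)) includes (∂/∂y)(y*(-3*w - 2*x)) dy = (-3*w - 2*x) dy, which multiplied by dz ∧ dw gives (-3*w - 2*x) dy ∧ dz ∧ dw
Collecting like 3-forms: d(omega) = (4*x + 4*y) dx ∧ dy ∧ dz + (5*w - 3*x) dx ∧ dy ∧ dw + (-2*y + z) dx ∧ dz ∧ dw + (-3*w - 2*x) dy ∧ dz ∧ dw.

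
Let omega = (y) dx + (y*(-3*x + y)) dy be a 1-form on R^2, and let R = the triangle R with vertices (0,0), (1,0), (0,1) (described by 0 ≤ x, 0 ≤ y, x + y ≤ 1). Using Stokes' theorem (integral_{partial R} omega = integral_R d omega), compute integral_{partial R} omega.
integral_(partial R) omega = -1

Stokes: integral_partial_R omega = integral_R d omega with d omega = (∂Q/∂x - ∂P/∂y) dx ∧ dy.
  ∂Q/∂x = -3*y
  ∂P/∂y = 1
  integrand = ∂Q/∂x - ∂P/∂y = -3*y - 1.
Integrating over R: integral_0^1 integral_0^{1-x} (-3*y - 1) dy dx = -1.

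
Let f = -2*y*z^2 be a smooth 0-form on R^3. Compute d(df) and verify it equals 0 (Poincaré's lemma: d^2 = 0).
d(df) = 0

Step 1: df = sum_i (∂f/∂x_i) dx_i = (0) dx + (-2*z^2) dy + (-4*y*z) dz.
Step 2: Apply d again. Using the 1-form formula, the coefficient of dx ∧ dy in d(df) is ∂^2 f/∂x ∂y - ∂^2 f/∂y ∂x = (0) - (0) = 0 (equality of mixed partials for smooth f).
Similarly for dx ∧ dz and dy ∧ dz — all coefficients vanish. So d(df) = 0.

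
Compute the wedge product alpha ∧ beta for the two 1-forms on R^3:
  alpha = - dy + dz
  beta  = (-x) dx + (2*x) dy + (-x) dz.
alpha ∧ beta = (-x) dx ∧ dy + (-x) dy ∧ dz + (x) dx ∧ dz

Distribute the wedge, using dx_i ∧ dx_j = -dx_j ∧ dx_i and dx_i ∧ dx_i = 0. For each pair (i, j) with i < j, the coefficient of dx_i ∧ dx_j in alpha ∧ beta is (alpha_i * beta_j - alpha_j * beta_i). Collecting: alpha ∧ beta = (-x) dx ∧ dy + (-x) dy ∧ dz + (x) dx ∧ dz.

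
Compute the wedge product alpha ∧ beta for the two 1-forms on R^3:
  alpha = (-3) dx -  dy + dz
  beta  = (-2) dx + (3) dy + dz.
alpha ∧ beta = (-11) dx ∧ dy + (-1) dx ∧ dz + (-4) dy ∧ dz

Distribute the wedge, using dx_i ∧ dx_j = -dx_j ∧ dx_i and dx_i ∧ dx_i = 0. For each pair (i, j) with i < j, the coefficient of dx_i ∧ dx_j in alpha ∧ beta is (alpha_i * beta_j - alpha_j * beta_i). Collecting: alpha ∧ beta = (-11) dx ∧ dy + (-1) dx ∧ dz + (-4) dy ∧ dz.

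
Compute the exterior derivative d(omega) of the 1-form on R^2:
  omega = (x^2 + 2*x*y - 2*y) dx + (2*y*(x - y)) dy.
d(omega) = (-2*x + 2*y + 2) dx ∧ dy

For a 1-form omega = sum_i f_i dx_i, the exterior derivative is
  d(omega) = sum_{i < j} (∂f_j/∂x_i - ∂f_i/∂x_j) dx_i ∧ dx_j.
  coefficient of dx ∧ dy: ∂f_2/∂x - ∂f_1/∂y = ∂(2*y*(x - y))/∂x - ∂(x^2 + 2*x*y - 2*y)/∂y = -2*x + 2*y + 2
Assembling: d(omega) = (-2*x + 2*y + 2) dx ∧ dy.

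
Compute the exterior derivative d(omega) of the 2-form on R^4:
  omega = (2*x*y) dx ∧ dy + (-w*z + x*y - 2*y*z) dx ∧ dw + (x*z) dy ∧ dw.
d(omega) = (-x + 3*z) dx ∧ dy ∧ dw + (w + 2*y) dx ∧ dz ∧ dw + (-x) dy ∧ dz ∧ dw

For a 2-form omega = sum_{i<j} g_{ij} dx_i ∧ dx_j, the exterior derivative is
  d(omega) = sum_{i<j} d(g_{ij}) ∧ dx_i ∧ dx_j = sum_{i<j, k} (∂g_{ij}/∂x_k) dx_k ∧ dx_i ∧ dx_j.
Expand each term, using dx_k ∧ dx_i ∧ dx_j = sgn(permutation) dx_{(a)} ∧ dx_{(b)} ∧ dx_{(c)} with (a < b < c) sorted:
  d(-w*z + x*y - 2*y*z) includes (∂/∂y)(-w*z + x*y - 2*y*z) dy = (x - 2*z) dy, which multiplied by dx ∧ dw gives (-x + 2*z) dx ∧ dy ∧ dw
  d(-w*z + x*y - 2*y*z) includes (∂/∂z)(-w*z + x*y - 2*y*z) dz = (-w - 2*y) dz, which multiplied by dx ∧ dw gives (w + 2*y) dx ∧ dz ∧ dw
  d(x*z) includes (∂/∂x)(x*z) dx = (z) dx, which multiplied by dy ∧ dw gives (z) dx ∧ dy ∧ dw
  d(x*z) includes (∂/∂z)(x*z) dz = (x) dz, which multiplied by dy ∧ dw gives (-x) dy ∧ dz ∧ dw
Collecting like 3-forms: d(omega) = (-x + 3*z) dx ∧ dy ∧ dw + (w + 2*y) dx ∧ dz ∧ dw + (-x) dy ∧ dz ∧ dw.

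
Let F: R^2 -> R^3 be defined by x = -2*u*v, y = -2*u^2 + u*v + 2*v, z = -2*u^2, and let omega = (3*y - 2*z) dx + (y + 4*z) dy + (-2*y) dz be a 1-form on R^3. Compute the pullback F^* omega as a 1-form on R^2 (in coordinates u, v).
F^* omega = (24*u^3 - 2*u^2*v - 5*u*v^2 + 8*u*v - 10*v^2) du + (-6*u^3 - 5*u^2*v - 20*u^2 - 8*u*v + 4*v) dv

Using F^*(f dg) = (f ∘ F) d(g ∘ F), substitute each coordinate x_i by F_i(u, v) in f_i, and replace dx_i by d F_i = (∂F_i/∂u) du + (∂F_i/∂v) dv.
  For the x component: f_1(F) = -2*u^2 + 3*u*v + 6*v; d F_1 = (-2*v) du + (-2*u) dv
  For the y component: f_2(F) = -10*u^2 + u*v + 2*v; d F_2 = (-4*u + v) du + (u + 2) dv
  For the z component: f_3(F) = 4*u^2 - 2*u*v - 4*v; d F_3 = (-4*u) du + (0) dv
Combining and collecting du, dv coefficients:
  coeff of du: 24*u^3 - 2*u^2*v - 5*u*v^2 + 8*u*v - 10*v^2
  coeff of dv: -6*u^3 - 5*u^2*v - 20*u^2 - 8*u*v + 4*v
F^* omega = (24*u^3 - 2*u^2*v - 5*u*v^2 + 8*u*v - 10*v^2) du + (-6*u^3 - 5*u^2*v - 20*u^2 - 8*u*v + 4*v) dv.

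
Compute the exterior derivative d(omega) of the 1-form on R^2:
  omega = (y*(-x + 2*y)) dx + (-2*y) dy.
d(omega) = (x - 4*y) dx ∧ dy

For a 1-form omega = sum_i f_i dx_i, the exterior derivative is
  d(omega) = sum_{i < j} (∂f_j/∂x_i - ∂f_i/∂x_j) dx_i ∧ dx_j.
  coefficient of dx ∧ dy: ∂f_2/∂x - ∂f_1/∂y = ∂(-2*y)/∂x - ∂(y*(-x + 2*y))/∂y = x - 4*y
Assembling: d(omega) = (x - 4*y) dx ∧ dy.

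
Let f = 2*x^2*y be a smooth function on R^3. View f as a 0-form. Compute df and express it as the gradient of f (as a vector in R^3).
df = (4*x*y) dx + (2*x^2) dy + (0) dz; grad f = (4*x*y, 2*x^2, 0)

For a 0-form f, d f = (∂f/∂x) dx + (∂f/∂y) dy + (∂f/∂z) dz. The components of the vector representation are exactly the entries of grad f in Cartesian coordinates:
  ∂f/∂x = 4*x*y
  ∂f/∂y = 2*x^2
  ∂f/∂z = 0.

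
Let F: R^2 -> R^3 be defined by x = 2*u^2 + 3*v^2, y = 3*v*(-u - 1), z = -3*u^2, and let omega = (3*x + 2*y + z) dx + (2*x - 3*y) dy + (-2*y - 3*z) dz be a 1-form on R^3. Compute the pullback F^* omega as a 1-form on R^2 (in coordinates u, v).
F^* omega = (-42*u^3 - 72*u^2*v + 9*u*v^2 - 60*u*v - 18*v^3 - 27*v^2) du + (-12*u^3 - 9*u^2*v - 12*u^2 - 54*u*v^2 - 54*u*v + 54*v^3 - 54*v^2 - 27*v) dv

Using F^*(f dg) = (f ∘ F) d(g ∘ F), substitute each coordinate x_i by F_i(u, v) in f_i, and replace dx_i by d F_i = (∂F_i/∂u) du + (∂F_i/∂v) dv.
  For the x component: f_1(F) = 3*u^2 - 6*u*v + 9*v^2 - 6*v; d F_1 = (4*u) du + (6*v) dv
  For the y component: f_2(F) = 4*u^2 + 9*u*v + 6*v^2 + 9*v; d F_2 = (-3*v) du + (-3*u - 3) dv
  For the z component: f_3(F) = 9*u^2 + 6*u*v + 6*v; d F_3 = (-6*u) du + (0) dv
Combining and collecting du, dv coefficients:
  coeff of du: -42*u^3 - 72*u^2*v + 9*u*v^2 - 60*u*v - 18*v^3 - 27*v^2
  coeff of dv: -12*u^3 - 9*u^2*v - 12*u^2 - 54*u*v^2 - 54*u*v + 54*v^3 - 54*v^2 - 27*v
F^* omega = (-42*u^3 - 72*u^2*v + 9*u*v^2 - 60*u*v - 18*v^3 - 27*v^2) du + (-12*u^3 - 9*u^2*v - 12*u^2 - 54*u*v^2 - 54*u*v + 54*v^3 - 54*v^2 - 27*v) dv.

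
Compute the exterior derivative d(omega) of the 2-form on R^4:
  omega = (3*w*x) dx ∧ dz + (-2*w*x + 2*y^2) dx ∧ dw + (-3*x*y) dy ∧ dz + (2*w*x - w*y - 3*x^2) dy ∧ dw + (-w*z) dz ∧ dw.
d(omega) = (3*x) dx ∧ dz ∧ dw + (2*w - 6*x - 4*y) dx ∧ dy ∧ dw + (-3*y) dx ∧ dy ∧ dz

For a 2-form omega = sum_{i<j} g_{ij} dx_i ∧ dx_j, the exterior derivative is
  d(omega) = sum_{i<j} d(g_{ij}) ∧ dx_i ∧ dx_j = sum_{i<j, k} (∂g_{ij}/∂x_k) dx_k ∧ dx_i ∧ dx_j.
Expand each term, using dx_k ∧ dx_i ∧ dx_j = sgn(permutation) dx_{(a)} ∧ dx_{(b)} ∧ dx_{(c)} with (a < b < c) sorted:
  d(3*w*x) includes (∂/∂w)(3*w*x) dw = (3*x) dw, which multiplied by dx ∧ dz gives (3*x) dx ∧ dz ∧ dw
  d(-2*w*x + 2*y^2) includes (∂/∂y)(-2*w*x + 2*y^2) dy = (4*y) dy, which multiplied by dx ∧ dw gives (-4*y) dx ∧ dy ∧ dw
  d(-3*x*y) includes (∂/∂x)(-3*x*y) dx = (-3*y) dx, which multiplied by dy ∧ dz gives (-3*y) dx ∧ dy ∧ dz
  d(2*w*x - w*y - 3*x^2) includes (∂/∂x)(2*w*x - w*y - 3*x^2) dx = (2*w - 6*x) dx, which multiplied by dy ∧ dw gives (2*w - 6*x) dx ∧ dy ∧ dw
Collecting like 3-forms: d(omega) = (3*x) dx ∧ dz ∧ dw + (2*w - 6*x - 4*y) dx ∧ dy ∧ dw + (-3*y) dx ∧ dy ∧ dz.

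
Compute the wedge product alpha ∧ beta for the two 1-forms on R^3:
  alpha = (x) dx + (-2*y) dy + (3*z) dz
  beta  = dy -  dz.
alpha ∧ beta = (x) dx ∧ dy + (-x) dx ∧ dz + (2*y - 3*z) dy ∧ dz

Distribute the wedge, using dx_i ∧ dx_j = -dx_j ∧ dx_i and dx_i ∧ dx_i = 0. For each pair (i, j) with i < j, the coefficient of dx_i ∧ dx_j in alpha ∧ beta is (alpha_i * beta_j - alpha_j * beta_i). Collecting: alpha ∧ beta = (x) dx ∧ dy + (-x) dx ∧ dz + (2*y - 3*z) dy ∧ dz.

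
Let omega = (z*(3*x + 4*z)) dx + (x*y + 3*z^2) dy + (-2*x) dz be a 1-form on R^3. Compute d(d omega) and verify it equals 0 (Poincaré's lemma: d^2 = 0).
d(d omega) = 0

Step 1: d omega = sum_{i<j} (∂f_j/∂x_i - ∂f_i/∂x_j) dx_i ∧ dx_j:
  coeff of dx ∧ dy: y
  coeff of dx ∧ dz: -3*x - 8*z - 2
  coeff of dy ∧ dz: -6*z
Step 2: Apply d again to each 2-form coefficient. The only possible 3-form in R^3 is dx ∧ dy ∧ dz, with coefficient
  ∂(coeff of dy∧dz)/∂x - ∂(coeff of dx∧dz)/∂y + ∂(coeff of dx∧dy)/∂z
  = ∂/∂x (-6*z) - ∂/∂y (-3*x - 8*z - 2) + ∂/∂z (y).
Each of these terms simplifies to sums of mixed partials that cancel in pairs. The result is 0 (by equality of mixed partials for smooth functions — Schwarz / Clairaut).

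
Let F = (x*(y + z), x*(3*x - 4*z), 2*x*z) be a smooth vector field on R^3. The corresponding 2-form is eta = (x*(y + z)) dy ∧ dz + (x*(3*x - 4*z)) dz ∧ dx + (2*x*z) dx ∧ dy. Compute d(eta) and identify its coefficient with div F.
d(eta) = (2*x + y + z) dx ∧ dy ∧ dz; div F = 2*x + y + z

For a 2-form in R^3 of the form above, applying d gives a 3-form with coefficient ∂P/∂x + ∂Q/∂y + ∂R/∂z:
  ∂P/∂x = y + z
  ∂Q/∂y = 0
  ∂R/∂z = 2*x
Sum = 2*x + y + z, which is exactly div F.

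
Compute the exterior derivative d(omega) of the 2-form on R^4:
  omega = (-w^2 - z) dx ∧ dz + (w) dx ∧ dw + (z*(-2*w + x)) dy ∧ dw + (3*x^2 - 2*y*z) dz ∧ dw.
d(omega) = (-2*w + 6*x) dx ∧ dz ∧ dw + (z) dx ∧ dy ∧ dw + (2*w - x - 2*z) dy ∧ dz ∧ dw

For a 2-form omega = sum_{i<j} g_{ij} dx_i ∧ dx_j, the exterior derivative is
  d(omega) = sum_{i<j} d(g_{ij}) ∧ dx_i ∧ dx_j = sum_{i<j, k} (∂g_{ij}/∂x_k) dx_k ∧ dx_i ∧ dx_j.
Expand each term, using dx_k ∧ dx_i ∧ dx_j = sgn(permutation) dx_{(a)} ∧ dx_{(b)} ∧ dx_{(c)} with (a < b < c) sorted:
  d(-w^2 - z) includes (∂/∂w)(-w^2 - z) dw = (-2*w) dw, which multiplied by dx ∧ dz gives (-2*w) dx ∧ dz ∧ dw
  d(z*(-2*w + x)) includes (∂/∂x)(z*(-2*w + x)) dx = (z) dx, which multiplied by dy ∧ dw gives (z) dx ∧ dy ∧ dw
  d(z*(-2*w + x)) includes (∂/∂z)(z*(-2*w + x)) dz = (-2*w + x) dz, which multiplied by dy ∧ dw gives (2*w - x) dy ∧ dz ∧ dw
  d(3*x^2 - 2*y*z) includes (∂/∂x)(3*x^2 - 2*y*z) dx = (6*x) dx, which multiplied by dz ∧ dw gives (6*x) dx ∧ dz ∧ dw
  d(3*x^2 - 2*y*z) includes (∂/∂y)(3*x^2 - 2*y*z) dy = (-2*z) dy, which multiplied by dz ∧ dw gives (-2*z) dy ∧ dz ∧ dw
Collecting like 3-forms: d(omega) = (-2*w + 6*x) dx ∧ dz ∧ dw + (z) dx ∧ dy ∧ dw + (2*w - x - 2*z) dy ∧ dz ∧ dw.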